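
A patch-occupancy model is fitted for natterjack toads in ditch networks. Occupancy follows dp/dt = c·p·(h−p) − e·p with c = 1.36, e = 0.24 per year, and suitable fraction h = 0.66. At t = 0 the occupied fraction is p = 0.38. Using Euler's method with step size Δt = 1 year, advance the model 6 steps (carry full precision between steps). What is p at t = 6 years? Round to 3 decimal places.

0.483

Update rule: p ← p + [c·p·(h−p) − e·p]·Δt with Δt = 1.
  1  |  dp/dt·Δt = +0.053504  |  p_1 = 0.433504
  2  |  dp/dt·Δt = +0.029493  |  p_2 = 0.462997
  3  |  dp/dt·Δt = +0.012929  |  p_3 = 0.475926
  4  |  dp/dt·Δt = +0.004921  |  p_4 = 0.480847
  5  |  dp/dt·Δt = +0.001754  |  p_5 = 0.482601
  6  |  dp/dt·Δt = +0.000609  |  p_6 = 0.483210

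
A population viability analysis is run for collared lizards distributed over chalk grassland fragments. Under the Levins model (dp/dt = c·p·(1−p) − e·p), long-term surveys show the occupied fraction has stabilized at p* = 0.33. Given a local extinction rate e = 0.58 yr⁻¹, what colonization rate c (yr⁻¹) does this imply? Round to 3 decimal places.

0.866

At equilibrium c(1−p*) = e, so c = e/(1−p*).
c = 0.58/(1 − 0.33) = 0.58/0.6700 = 0.8657.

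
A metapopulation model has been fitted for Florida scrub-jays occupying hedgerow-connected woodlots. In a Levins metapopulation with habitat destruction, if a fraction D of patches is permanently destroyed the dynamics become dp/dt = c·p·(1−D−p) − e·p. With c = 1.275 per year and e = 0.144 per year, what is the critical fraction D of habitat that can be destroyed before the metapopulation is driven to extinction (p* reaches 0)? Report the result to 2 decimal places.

0.89

The nontrivial equilibrium is p* = (1−D) − e/c; extinction occurs when this hits zero.
So D_crit = 1 − e/c = 1 − 0.144/1.275 = 1 − 0.1129 = 0.8871.
This equals the undisturbed p*, a classic result of Lande's extension.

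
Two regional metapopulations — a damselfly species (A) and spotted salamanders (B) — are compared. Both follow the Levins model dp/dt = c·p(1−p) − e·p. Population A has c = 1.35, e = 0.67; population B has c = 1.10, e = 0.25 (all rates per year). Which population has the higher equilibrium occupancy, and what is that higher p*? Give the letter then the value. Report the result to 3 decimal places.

B, 0.773

A: p*_A = 1 − 0.67/1.35 = 0.5037.
B: p*_B = 1 − 0.25/1.10 = 0.7727.
B is higher at 0.7727.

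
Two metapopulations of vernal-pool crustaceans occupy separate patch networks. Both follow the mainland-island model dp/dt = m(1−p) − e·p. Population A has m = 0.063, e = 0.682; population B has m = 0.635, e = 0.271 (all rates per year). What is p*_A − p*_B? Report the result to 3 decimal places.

A: p*_A = m/(m+e) = 0.063/0.7450 = 0.0846.
B: p*_B = 0.635/0.9060 = 0.7009.
p*_A − p*_B = 0.0846 − 0.7009 = -0.6163.

-0.616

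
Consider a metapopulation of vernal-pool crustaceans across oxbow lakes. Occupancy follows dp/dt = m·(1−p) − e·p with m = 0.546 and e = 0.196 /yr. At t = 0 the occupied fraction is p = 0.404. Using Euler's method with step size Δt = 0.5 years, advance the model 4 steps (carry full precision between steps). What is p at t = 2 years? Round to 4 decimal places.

0.6839

Update rule: p ← p + [m·(1−p) − e·p]·Δt with Δt = 0.5.
step 1: Δp = +0.12312, p = 0.52712
step 2: Δp = +0.07744, p = 0.60456
step 3: Δp = +0.04871, p = 0.65327
step 4: Δp = +0.03064, p = 0.68390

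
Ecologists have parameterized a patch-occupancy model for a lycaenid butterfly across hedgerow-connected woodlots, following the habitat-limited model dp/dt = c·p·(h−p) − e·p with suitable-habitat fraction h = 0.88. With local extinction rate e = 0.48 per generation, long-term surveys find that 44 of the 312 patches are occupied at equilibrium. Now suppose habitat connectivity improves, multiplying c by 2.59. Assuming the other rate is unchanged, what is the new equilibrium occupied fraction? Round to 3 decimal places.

0.595

Observed p* = 44/312 = 0.14103.
Balance c(h−p*) = e gives c = e/(0.88 − 0.14103) = 0.48/0.73897 = 0.64955.
New p* = 0.88 − e/c = 0.88 − 0.48000/1.68233 = 0.59468.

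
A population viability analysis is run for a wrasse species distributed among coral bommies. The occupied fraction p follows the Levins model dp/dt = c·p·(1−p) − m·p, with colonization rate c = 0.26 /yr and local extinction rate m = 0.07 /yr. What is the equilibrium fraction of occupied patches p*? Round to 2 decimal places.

0.73

Setting dp/dt = 0 and dividing through by p* gives c·(1−p*) = m.
So p* = 1 − m/c = 1 − 0.07/0.26 = 1 − 0.2692 = 0.7308.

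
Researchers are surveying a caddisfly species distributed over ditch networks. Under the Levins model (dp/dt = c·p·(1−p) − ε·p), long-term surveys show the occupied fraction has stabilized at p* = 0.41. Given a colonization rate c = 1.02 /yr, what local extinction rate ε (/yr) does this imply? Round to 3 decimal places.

0.602

At equilibrium c(1−p*) = ε.
ε = 1.02 × (1 − 0.41) = 1.02 × 0.5900 = 0.6018.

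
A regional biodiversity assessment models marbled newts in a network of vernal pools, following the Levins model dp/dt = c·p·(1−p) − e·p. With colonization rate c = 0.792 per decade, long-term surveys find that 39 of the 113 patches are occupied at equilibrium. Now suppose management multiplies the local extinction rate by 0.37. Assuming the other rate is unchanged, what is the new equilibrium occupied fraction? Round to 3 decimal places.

0.758

Observed p* = 39/113 = 0.34513.
Balance c(1−p*) = e gives e = 0.792×(1 − 0.34513) = 0.51866.
New p* = 1 − e/c = 1 − 0.19190/0.79200 = 0.75770.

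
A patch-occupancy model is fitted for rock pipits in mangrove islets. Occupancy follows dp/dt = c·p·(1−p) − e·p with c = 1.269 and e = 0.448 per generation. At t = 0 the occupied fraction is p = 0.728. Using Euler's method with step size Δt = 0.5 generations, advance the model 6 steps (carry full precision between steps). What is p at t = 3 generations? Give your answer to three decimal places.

Update rule: p ← p + [c·p·(1−p) − e·p]·Δt with Δt = 0.5.
step 1: Δp = -0.03743, p = 0.69057
step 2: Δp = -0.01911, p = 0.67146
step 3: Δp = -0.01044, p = 0.66103
step 4: Δp = -0.00590, p = 0.65513
step 5: Δp = -0.00339, p = 0.65174
step 6: Δp = -0.00197, p = 0.64976

0.650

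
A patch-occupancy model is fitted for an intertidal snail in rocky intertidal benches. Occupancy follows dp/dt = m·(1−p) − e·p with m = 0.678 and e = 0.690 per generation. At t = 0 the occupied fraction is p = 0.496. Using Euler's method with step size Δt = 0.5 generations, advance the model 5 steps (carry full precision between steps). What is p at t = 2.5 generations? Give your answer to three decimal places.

Update rule: p ← p + [m·(1−p) − e·p]·Δt with Δt = 0.5.
t = 0.5: p = 0.49600 + (-0.00026) = 0.49574
t = 1: p = 0.49574 + (-0.00008) = 0.49565
t = 1.5: p = 0.49565 + (-0.00003) = 0.49563
t = 2: p = 0.49563 + (-0.00001) = 0.49562
t = 2.5: p = 0.49562 + (-0.00000) = 0.49562

0.496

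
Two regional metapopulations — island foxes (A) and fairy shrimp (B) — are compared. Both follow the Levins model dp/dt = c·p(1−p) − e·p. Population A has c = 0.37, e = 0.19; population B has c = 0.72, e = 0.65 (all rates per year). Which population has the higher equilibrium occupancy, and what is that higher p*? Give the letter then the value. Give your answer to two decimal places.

A, 0.49

A: p*_A = 1 − 0.19/0.37 = 0.4865.
B: p*_B = 1 − 0.65/0.72 = 0.0972.
A is higher at 0.4865.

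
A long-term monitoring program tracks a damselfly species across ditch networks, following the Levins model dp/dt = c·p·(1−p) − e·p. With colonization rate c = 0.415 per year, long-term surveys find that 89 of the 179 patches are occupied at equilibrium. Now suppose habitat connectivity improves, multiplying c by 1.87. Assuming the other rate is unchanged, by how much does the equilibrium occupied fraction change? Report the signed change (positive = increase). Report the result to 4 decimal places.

0.2339

Observed p* = 89/179 = 0.49721.
Balance c(1−p*) = e gives e = 0.415×(1 − 0.49721) = 0.20866.
New p* = 1 − e/c = 1 − 0.20866/0.77605 = 0.73113.
Δp* = 0.73113 − 0.49721 = +0.23392.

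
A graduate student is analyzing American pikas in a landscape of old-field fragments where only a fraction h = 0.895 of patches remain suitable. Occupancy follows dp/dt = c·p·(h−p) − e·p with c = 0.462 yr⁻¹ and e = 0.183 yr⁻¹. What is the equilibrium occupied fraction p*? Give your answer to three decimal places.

0.499

Setting dp/dt = 0 and dividing by p* gives c·(h−p*) = e.
So p* = h − e/c = 0.895 − 0.183/0.462 = 0.895 − 0.3961 = 0.4989.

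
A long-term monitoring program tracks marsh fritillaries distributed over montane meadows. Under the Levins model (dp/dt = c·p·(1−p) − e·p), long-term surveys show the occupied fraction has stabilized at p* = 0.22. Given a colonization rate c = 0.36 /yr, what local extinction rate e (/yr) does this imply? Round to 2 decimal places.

At equilibrium c(1−p*) = e.
e = 0.36 × (1 − 0.22) = 0.36 × 0.7800 = 0.2808.

0.28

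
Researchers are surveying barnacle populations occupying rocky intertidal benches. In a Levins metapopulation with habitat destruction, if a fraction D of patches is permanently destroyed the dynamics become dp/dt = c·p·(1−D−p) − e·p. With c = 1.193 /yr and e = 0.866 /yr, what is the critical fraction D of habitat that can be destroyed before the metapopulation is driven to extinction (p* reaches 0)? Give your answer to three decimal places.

The nontrivial equilibrium is p* = (1−D) − e/c; extinction occurs when this hits zero.
So D_crit = 1 − e/c = 1 − 0.866/1.193 = 1 − 0.7259 = 0.2741.
Note this equals the original equilibrium occupancy — the Levins extinction-debt result.

0.274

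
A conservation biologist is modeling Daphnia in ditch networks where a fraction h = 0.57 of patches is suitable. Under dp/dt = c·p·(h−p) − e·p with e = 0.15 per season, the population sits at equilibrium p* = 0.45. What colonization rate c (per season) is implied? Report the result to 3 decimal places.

At equilibrium c(h−p*) = e, so c = e/(h−p*).
c = 0.15/(0.57 − 0.45) = 0.15/0.1200 = 1.2500.

1.250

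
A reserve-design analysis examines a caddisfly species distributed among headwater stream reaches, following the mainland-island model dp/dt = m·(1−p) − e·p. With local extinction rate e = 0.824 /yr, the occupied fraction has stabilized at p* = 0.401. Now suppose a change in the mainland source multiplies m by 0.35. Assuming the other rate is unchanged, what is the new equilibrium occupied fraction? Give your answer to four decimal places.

0.1898

Balance m(1−p*) = e·p* gives m = e·p*/(1−p*) = 0.824×0.40100/0.59900 = 0.55163.
New p* = m/(m+e) = 0.19307/(0.19307+0.82400) = 0.18983.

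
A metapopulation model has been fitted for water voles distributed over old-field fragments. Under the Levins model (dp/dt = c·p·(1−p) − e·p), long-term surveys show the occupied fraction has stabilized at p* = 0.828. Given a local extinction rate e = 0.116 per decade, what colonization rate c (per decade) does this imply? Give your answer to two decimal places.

0.67

At equilibrium c(1−p*) = e, so c = e/(1−p*).
c = 0.116/(1 − 0.828) = 0.116/0.1720 = 0.6744.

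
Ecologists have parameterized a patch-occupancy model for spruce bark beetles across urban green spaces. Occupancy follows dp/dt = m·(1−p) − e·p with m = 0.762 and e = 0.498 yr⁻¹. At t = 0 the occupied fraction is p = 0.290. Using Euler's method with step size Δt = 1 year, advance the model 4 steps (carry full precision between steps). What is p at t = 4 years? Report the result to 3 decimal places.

0.603

Update rule: p ← p + [m·(1−p) − e·p]·Δt with Δt = 1.
  1  |  dp/dt·Δt = +0.396600  |  p_1 = 0.686600
  2  |  dp/dt·Δt = -0.103116  |  p_2 = 0.583484
  3  |  dp/dt·Δt = +0.026810  |  p_3 = 0.610294
  4  |  dp/dt·Δt = -0.006971  |  p_4 = 0.603324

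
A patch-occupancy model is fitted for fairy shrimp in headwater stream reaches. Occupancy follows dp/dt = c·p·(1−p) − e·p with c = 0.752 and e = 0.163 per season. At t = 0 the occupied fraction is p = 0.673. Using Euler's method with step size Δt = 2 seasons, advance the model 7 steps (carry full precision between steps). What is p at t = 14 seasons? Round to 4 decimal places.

Update rule: p ← p + [c·p·(1−p) − e·p]·Δt with Δt = 2.
p: 0.67300 → 0.78459  (Δp = +0.11159)
p: 0.78459 → 0.78300  (Δp = -0.00159)
p: 0.78300 → 0.78329  (Δp = +0.00028)
p: 0.78329 → 0.78324  (Δp = -0.00005)
p: 0.78324 → 0.78325  (Δp = +0.00001)
p: 0.78325 → 0.78324  (Δp = -0.00000)
p: 0.78324 → 0.78324  (Δp = +0.00000)

0.7832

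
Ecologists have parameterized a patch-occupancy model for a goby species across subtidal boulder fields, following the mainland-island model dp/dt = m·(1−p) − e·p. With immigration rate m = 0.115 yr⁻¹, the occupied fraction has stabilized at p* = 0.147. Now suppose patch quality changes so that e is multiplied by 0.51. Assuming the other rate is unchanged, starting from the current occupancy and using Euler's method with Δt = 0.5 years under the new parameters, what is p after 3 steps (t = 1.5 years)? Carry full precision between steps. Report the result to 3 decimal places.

Balance m(1−p*) = e·p* gives e = m(1−p*)/p* = 0.115×0.85300/0.14700 = 0.66731.
Starting from p₀ = 0.14700; update p ← p + (dp/dt)·Δt with the new parameters.
p: 0.14700 → 0.17103  (Δp = +0.02403)
p: 0.17103 → 0.18960  (Δp = +0.01856)
p: 0.18960 → 0.20393  (Δp = +0.01434)

0.204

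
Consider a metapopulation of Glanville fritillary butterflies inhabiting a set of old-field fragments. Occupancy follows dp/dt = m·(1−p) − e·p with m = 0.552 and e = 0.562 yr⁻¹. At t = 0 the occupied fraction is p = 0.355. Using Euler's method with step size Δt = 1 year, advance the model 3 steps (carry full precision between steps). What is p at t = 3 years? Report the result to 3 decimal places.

0.496

Update rule: p ← p + [m·(1−p) − e·p]·Δt with Δt = 1.
t = 1: p = 0.35500 + (+0.15653) = 0.51153
t = 2: p = 0.51153 + (-0.01784) = 0.49369
t = 3: p = 0.49369 + (+0.00203) = 0.49572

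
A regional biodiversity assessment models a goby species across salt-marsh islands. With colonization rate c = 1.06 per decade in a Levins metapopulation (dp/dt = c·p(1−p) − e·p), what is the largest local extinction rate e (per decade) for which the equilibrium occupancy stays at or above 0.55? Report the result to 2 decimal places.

1 − e/c ≥ 0.55 ⇒ e ≤ c(1 − 0.55) = 1.06 × 0.4500.
e_max = 0.4770.

0.48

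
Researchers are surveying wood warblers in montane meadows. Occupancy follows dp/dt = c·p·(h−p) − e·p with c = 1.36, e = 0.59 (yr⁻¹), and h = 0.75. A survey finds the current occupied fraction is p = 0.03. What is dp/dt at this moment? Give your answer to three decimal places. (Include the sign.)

0.012

Colonization term: c·p·(h−p) = 1.36×0.03×0.7200 = 0.02938.
Extinction term: e·p = 0.01770.
dp/dt = 0.02938 − 0.01770 = 0.01168.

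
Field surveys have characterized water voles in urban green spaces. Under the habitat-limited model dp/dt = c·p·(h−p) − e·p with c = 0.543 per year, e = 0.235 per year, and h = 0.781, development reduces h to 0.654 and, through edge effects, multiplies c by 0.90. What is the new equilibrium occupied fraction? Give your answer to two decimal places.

0.17

Before: p* = h − e/c = 0.781 − 0.235/0.543 = 0.781 − 0.4328 = 0.3482.
After: c = 0.4887, e = 0.235, h = 0.654; p* = 0.654 − 0.235/0.4887 = 0.1731.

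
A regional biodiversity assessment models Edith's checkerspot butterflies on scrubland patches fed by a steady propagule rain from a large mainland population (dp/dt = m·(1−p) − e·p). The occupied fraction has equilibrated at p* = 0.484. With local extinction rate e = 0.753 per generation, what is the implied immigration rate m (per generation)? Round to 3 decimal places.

0.706

At equilibrium m(1−p*) = e·p*, so m = e·p*/(1−p*).
m = 0.753 × 0.484 / 0.5160 = 0.3645/0.5160 = 0.7063.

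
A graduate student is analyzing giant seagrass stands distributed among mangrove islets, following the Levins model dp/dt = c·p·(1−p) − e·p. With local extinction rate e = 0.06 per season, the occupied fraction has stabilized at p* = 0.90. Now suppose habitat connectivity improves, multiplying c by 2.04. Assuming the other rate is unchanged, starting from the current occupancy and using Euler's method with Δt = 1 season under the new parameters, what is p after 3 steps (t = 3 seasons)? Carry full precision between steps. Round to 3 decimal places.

Balance c(1−p*) = e gives c = e/(1 − 0.90000) = 0.06/0.10000 = 0.60000.
Starting from p₀ = 0.90000; update p ← p + (dp/dt)·Δt with the new parameters.
t = 1: p = 0.90000 + (+0.05616) = 0.95616
t = 2: p = 0.95616 + (-0.00606) = 0.95010
t = 3: p = 0.95010 + (+0.00103) = 0.95112

0.951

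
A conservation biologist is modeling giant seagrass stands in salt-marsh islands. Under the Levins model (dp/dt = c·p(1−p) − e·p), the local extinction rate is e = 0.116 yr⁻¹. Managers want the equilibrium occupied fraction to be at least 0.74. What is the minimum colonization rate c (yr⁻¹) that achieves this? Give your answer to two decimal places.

p* = 1 − e/c ≥ 0.74 requires e/c ≤ 0.2600, i.e. c ≥ e/0.2600.
c_min = 0.116/0.2600 = 0.4462.

0.45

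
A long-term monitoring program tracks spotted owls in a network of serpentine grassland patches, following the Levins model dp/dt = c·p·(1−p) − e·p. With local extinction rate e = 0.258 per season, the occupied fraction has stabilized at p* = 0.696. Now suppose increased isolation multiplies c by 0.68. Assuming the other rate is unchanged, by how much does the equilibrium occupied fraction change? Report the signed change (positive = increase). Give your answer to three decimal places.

Balance c(1−p*) = e gives c = e/(1 − 0.69600) = 0.258/0.30400 = 0.84868.
New p* = 1 − e/c = 1 − 0.25800/0.57710 = 0.55294.
Δp* = 0.55294 − 0.69600 = -0.14306.

-0.143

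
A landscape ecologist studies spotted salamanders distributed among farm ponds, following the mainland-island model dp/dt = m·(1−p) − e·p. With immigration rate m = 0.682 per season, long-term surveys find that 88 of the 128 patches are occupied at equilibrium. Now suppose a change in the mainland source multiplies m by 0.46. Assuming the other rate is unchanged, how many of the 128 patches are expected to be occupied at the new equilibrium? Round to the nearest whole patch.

Observed p* = 88/128 = 0.68750.
Balance m(1−p*) = e·p* gives e = m(1−p*)/p* = 0.682×0.31250/0.68750 = 0.31000.
New p* = m/(m+e) = 0.31372/(0.31372+0.31000) = 0.50298.
Expected occupied = 128 × 0.50298 = 64.38 ≈ 64.

64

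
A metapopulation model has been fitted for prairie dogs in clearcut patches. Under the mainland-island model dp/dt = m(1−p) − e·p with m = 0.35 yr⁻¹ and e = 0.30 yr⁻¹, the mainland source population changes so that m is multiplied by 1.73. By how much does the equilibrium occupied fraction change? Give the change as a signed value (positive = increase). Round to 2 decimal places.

0.13

Before: p* = 0.35/(0.35+0.30) = 0.5385.
After: m = 0.6055, e = 0.3; p* = 0.6055/0.9055 = 0.6687.
Δp* = 0.6687 − 0.5385 = +0.1302.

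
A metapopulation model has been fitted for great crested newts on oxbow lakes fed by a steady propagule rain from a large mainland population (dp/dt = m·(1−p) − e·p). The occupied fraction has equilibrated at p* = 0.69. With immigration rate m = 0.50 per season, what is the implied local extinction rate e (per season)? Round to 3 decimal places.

At equilibrium m(1−p*) = e·p*, so e = m(1−p*)/p*.
e = 0.50 × 0.3100 / 0.69 = 0.2246.

0.225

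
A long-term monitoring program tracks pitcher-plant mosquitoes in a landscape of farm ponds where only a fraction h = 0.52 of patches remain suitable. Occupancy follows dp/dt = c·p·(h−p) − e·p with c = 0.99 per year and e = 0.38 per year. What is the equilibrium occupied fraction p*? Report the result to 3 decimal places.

Setting dp/dt = 0 and dividing by p* gives c·(h−p*) = e.
So p* = h − e/c = 0.52 − 0.38/0.99 = 0.52 − 0.3838 = 0.1362.

0.136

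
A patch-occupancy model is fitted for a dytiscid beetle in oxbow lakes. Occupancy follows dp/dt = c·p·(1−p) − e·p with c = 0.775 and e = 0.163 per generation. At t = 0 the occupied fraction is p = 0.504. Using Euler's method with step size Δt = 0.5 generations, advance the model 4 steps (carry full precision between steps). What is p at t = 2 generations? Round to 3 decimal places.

0.687

Update rule: p ← p + [c·p·(1−p) − e·p]·Δt with Δt = 0.5.
p: 0.50400 → 0.55979  (Δp = +0.05579)
p: 0.55979 → 0.60966  (Δp = +0.04987)
p: 0.60966 → 0.65219  (Δp = +0.04253)
p: 0.65219 → 0.68693  (Δp = +0.03475)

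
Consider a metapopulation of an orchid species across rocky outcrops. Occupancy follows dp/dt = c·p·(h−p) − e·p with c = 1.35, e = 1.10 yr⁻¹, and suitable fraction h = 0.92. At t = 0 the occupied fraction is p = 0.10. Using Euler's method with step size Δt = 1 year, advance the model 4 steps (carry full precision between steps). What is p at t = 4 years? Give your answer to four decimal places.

0.1023

Update rule: p ← p + [c·p·(h−p) − e·p]·Δt with Δt = 1.
step 1: Δp = +0.00070, p = 0.10070
step 2: Δp = +0.00061, p = 0.10131
step 3: Δp = +0.00053, p = 0.10184
step 4: Δp = +0.00046, p = 0.10230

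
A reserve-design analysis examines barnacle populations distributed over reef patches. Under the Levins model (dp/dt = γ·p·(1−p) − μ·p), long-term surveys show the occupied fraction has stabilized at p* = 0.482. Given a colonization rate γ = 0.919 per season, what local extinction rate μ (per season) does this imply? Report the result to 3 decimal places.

At equilibrium γ(1−p*) = μ.
μ = 0.919 × (1 − 0.482) = 0.919 × 0.5180 = 0.4760.

0.476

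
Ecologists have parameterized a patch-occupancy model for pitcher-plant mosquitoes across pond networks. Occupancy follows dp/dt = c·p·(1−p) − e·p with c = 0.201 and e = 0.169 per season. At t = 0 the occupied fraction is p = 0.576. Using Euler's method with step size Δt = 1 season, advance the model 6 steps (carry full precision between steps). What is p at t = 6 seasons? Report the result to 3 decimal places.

Update rule: p ← p + [c·p·(1−p) − e·p]·Δt with Δt = 1.
step 1: Δp = -0.04825, p = 0.52775
step 2: Δp = -0.03909, p = 0.48865
step 3: Δp = -0.03236, p = 0.45629
step 4: Δp = -0.02725, p = 0.42905
step 5: Δp = -0.02327, p = 0.40578
step 6: Δp = -0.02011, p = 0.38566

0.386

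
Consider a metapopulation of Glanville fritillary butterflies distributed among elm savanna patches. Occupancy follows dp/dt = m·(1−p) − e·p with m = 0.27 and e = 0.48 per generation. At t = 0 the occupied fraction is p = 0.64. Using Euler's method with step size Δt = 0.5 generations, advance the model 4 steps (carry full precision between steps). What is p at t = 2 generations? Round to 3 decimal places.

0.403

Update rule: p ← p + [m·(1−p) − e·p]·Δt with Δt = 0.5.
t = 0.5: p = 0.64000 + (-0.10500) = 0.53500
t = 1: p = 0.53500 + (-0.06563) = 0.46937
t = 1.5: p = 0.46937 + (-0.04102) = 0.42836
t = 2: p = 0.42836 + (-0.02563) = 0.40272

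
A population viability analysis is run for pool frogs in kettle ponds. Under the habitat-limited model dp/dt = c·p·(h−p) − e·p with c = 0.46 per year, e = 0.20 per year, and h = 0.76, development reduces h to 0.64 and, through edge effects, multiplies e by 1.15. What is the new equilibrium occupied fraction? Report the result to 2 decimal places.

Before: p* = h − e/c = 0.76 − 0.20/0.46 = 0.76 − 0.4348 = 0.3252.
After: c = 0.46, e = 0.23, h = 0.64; p* = 0.64 − 0.23/0.46 = 0.1400.

0.14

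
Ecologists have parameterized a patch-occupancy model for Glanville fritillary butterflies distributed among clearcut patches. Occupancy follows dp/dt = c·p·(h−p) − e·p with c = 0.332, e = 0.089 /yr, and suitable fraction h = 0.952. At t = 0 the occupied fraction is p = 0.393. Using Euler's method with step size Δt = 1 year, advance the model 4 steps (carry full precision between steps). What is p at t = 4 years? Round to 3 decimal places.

Update rule: p ← p + [c·p·(h−p) − e·p]·Δt with Δt = 1.
step 1: Δp = +0.03796, p = 0.43096
step 2: Δp = +0.03619, p = 0.46715
step 3: Δp = +0.03362, p = 0.50077
step 4: Δp = +0.03045, p = 0.53122

0.531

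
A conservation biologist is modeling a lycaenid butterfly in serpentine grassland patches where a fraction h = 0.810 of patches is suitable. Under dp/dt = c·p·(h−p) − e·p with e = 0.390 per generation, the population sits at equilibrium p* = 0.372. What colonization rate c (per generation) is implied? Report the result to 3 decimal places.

At equilibrium c(h−p*) = e, so c = e/(h−p*).
c = 0.390/(0.810 − 0.372) = 0.390/0.4380 = 0.8904.

0.890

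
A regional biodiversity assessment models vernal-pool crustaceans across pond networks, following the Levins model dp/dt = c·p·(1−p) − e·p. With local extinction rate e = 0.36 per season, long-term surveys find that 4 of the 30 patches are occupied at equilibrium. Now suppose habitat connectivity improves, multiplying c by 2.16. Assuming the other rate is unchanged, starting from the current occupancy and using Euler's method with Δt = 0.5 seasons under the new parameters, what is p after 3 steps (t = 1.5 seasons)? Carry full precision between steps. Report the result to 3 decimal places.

0.228

Observed p* = 4/30 = 0.13333.
Balance c(1−p*) = e gives c = e/(1 − 0.13333) = 0.36/0.86667 = 0.41538.
Starting from p₀ = 0.13333; update p ← p + (dp/dt)·Δt with the new parameters.
t = 0.5: p = 0.13333 + (+0.02784) = 0.16117
t = 1: p = 0.16117 + (+0.03164) = 0.19281
t = 1.5: p = 0.19281 + (+0.03511) = 0.22793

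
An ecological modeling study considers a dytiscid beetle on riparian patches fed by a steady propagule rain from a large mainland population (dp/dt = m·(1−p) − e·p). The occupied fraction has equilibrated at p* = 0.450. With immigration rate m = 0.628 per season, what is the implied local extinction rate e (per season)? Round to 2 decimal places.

At equilibrium m(1−p*) = e·p*, so e = m(1−p*)/p*.
e = 0.628 × 0.5500 / 0.450 = 0.7676.

0.77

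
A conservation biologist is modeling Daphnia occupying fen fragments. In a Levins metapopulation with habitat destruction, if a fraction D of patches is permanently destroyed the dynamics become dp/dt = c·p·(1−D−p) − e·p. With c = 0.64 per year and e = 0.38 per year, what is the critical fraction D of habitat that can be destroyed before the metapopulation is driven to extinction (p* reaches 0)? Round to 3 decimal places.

The nontrivial equilibrium is p* = (1−D) − e/c; extinction occurs when this hits zero.
So D_crit = 1 − e/c = 1 − 0.38/0.64 = 1 − 0.5938 = 0.4062.
This equals the undisturbed p*, a classic result of Lande's extension.

0.406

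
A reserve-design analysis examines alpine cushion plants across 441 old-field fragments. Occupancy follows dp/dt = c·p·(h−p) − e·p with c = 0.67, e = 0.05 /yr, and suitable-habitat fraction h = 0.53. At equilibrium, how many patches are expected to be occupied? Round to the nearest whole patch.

p* = h − e/c = 0.53 − 0.0746 = 0.4554.
Expected occupied patches = N × p* = 441 × 0.4554 = 200.82 ≈ 201.

201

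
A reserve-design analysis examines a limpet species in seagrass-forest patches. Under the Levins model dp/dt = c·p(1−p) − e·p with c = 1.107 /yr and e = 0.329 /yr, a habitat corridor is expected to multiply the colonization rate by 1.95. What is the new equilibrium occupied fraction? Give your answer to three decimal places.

Before: p* = 1 − 0.329/1.107 = 0.7028.
After the change, c = 2.15865, e = 0.329, so p* = 1 − 0.329/2.15865 = 0.8476.

0.848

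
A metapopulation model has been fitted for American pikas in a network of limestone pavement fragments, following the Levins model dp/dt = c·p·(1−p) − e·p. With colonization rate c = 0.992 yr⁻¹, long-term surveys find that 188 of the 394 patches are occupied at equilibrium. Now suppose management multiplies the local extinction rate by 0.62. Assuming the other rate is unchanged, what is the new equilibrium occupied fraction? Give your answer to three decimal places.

0.676

Observed p* = 188/394 = 0.47716.
Balance c(1−p*) = e gives e = 0.992×(1 − 0.47716) = 0.51866.
New p* = 1 − e/c = 1 − 0.32157/0.99200 = 0.67584.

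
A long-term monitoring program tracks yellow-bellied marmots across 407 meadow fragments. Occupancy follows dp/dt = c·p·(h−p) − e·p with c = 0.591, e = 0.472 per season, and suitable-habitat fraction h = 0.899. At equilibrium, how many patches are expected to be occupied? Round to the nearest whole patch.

p* = h − e/c = 0.899 − 0.7986 = 0.1004.
Expected occupied patches = N × p* = 407 × 0.1004 = 40.84 ≈ 41.

41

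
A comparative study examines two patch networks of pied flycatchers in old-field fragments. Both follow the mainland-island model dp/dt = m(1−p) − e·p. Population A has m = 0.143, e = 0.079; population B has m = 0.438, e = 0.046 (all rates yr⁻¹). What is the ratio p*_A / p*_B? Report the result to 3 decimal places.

0.712

A: p*_A = m/(m+e) = 0.143/0.2220 = 0.6441.
B: p*_B = 0.438/0.4840 = 0.9050.
p*_A / p*_B = 0.6441/0.9050 = 0.7118.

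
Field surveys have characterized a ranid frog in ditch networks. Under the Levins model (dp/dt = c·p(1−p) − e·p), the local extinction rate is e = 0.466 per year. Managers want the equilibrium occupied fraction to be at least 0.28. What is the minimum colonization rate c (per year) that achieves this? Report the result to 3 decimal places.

0.647

p* = 1 − e/c ≥ 0.28 requires e/c ≤ 0.7200, i.e. c ≥ e/0.7200.
c_min = 0.466/0.7200 = 0.6472.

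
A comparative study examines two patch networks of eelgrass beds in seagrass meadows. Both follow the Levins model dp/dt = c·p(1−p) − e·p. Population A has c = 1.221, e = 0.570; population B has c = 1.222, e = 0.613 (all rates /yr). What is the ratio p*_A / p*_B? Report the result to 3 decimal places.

1.070

A: p*_A = 1 − 0.570/1.221 = 0.5332.
B: p*_B = 1 − 0.613/1.222 = 0.4984.
p*_A / p*_B = 0.5332/0.4984 = 1.0698.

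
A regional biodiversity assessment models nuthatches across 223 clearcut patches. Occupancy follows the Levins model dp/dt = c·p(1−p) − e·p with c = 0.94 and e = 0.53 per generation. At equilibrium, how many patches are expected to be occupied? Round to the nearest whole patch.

97

p* = 1 − e/c = 1 − 0.53/0.94 = 0.4362.
Expected occupied patches = N × p* = 223 × 0.4362 = 97.27 ≈ 97.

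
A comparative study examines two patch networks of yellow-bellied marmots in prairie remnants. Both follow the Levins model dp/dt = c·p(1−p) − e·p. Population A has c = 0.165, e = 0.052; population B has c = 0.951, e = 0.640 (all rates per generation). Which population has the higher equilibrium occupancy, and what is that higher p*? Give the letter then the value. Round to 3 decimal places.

A, 0.685

A: p*_A = 1 − 0.052/0.165 = 0.6848.
B: p*_B = 1 − 0.640/0.951 = 0.3270.
A is higher at 0.6848.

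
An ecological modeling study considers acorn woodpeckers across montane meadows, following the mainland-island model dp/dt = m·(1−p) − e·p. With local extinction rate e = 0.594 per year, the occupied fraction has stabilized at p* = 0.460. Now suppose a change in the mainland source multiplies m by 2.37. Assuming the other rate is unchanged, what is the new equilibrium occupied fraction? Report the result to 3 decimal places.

0.669

Balance m(1−p*) = e·p* gives m = e·p*/(1−p*) = 0.594×0.46000/0.54000 = 0.50600.
New p* = m/(m+e) = 1.19922/(1.19922+0.59400) = 0.66875.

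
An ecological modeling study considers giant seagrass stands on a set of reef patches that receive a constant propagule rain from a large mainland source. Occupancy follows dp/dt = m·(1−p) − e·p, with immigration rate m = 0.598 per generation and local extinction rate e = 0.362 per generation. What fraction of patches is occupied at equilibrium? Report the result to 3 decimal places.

Setting dp/dt = 0: m − m·p* = e·p*, so m = (m+e)·p*.
p* = m/(m+e) = 0.598/(0.598+0.362) = 0.598/0.9600 = 0.6229.

0.623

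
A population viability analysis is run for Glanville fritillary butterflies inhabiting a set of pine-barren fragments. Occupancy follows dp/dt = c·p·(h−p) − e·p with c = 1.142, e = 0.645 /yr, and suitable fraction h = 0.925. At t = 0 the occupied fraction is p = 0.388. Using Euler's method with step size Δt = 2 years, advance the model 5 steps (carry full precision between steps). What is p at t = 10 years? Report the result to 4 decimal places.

0.3602

Update rule: p ← p + [c·p·(h−p) − e·p]·Δt with Δt = 2.
step 1: Δp = -0.02463, p = 0.36337
step 2: Δp = -0.00263, p = 0.36074
step 3: Δp = -0.00044, p = 0.36030
step 4: Δp = -0.00008, p = 0.36022
step 5: Δp = -0.00001, p = 0.36020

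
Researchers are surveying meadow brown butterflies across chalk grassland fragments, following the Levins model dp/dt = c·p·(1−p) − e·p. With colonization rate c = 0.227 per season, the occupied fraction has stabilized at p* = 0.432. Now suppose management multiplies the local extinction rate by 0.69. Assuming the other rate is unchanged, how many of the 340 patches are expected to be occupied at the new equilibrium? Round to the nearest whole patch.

207

Balance c(1−p*) = e gives e = 0.227×(1 − 0.43200) = 0.12894.
New p* = 1 − e/c = 1 − 0.08897/0.22700 = 0.60806.
Expected occupied = 340 × 0.60806 = 206.74 ≈ 207.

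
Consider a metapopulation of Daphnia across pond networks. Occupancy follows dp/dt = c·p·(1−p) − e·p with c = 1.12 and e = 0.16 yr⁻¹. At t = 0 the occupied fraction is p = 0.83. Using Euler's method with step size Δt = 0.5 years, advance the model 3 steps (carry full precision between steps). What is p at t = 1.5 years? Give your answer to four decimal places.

0.8531

Update rule: p ← p + [c·p·(1−p) − e·p]·Δt with Δt = 0.5.
t = 0.5: p = 0.83000 + (+0.01262) = 0.84262
t = 1: p = 0.84262 + (+0.00685) = 0.84947
t = 1.5: p = 0.84947 + (+0.00365) = 0.85312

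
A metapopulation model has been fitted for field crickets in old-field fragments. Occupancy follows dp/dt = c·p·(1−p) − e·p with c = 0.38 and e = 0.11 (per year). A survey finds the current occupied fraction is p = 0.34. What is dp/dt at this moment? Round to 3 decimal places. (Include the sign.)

Colonization term: c·p·(1−p) = 0.38×0.34×0.6600 = 0.08527.
Extinction term: e·p = 0.03740.
dp/dt = 0.08527 − 0.03740 = 0.04787.

0.048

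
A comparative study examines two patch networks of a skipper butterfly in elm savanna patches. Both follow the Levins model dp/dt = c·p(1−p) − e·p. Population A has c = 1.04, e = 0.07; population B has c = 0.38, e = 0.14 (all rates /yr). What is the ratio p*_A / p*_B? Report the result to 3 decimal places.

1.477

A: p*_A = 1 − 0.07/1.04 = 0.9327.
B: p*_B = 1 − 0.14/0.38 = 0.6316.
p*_A / p*_B = 0.9327/0.6316 = 1.4768.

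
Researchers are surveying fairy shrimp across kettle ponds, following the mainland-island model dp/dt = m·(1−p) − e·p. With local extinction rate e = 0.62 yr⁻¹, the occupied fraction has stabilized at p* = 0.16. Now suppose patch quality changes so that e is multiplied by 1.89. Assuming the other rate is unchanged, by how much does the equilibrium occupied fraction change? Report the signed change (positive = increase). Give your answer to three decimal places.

Balance m(1−p*) = e·p* gives m = e·p*/(1−p*) = 0.62×0.16000/0.84000 = 0.11810.
New p* = m/(m+e) = 0.11810/(0.11810+1.17180) = 0.09156.
Δp* = 0.09156 − 0.16000 = -0.06844.

-0.068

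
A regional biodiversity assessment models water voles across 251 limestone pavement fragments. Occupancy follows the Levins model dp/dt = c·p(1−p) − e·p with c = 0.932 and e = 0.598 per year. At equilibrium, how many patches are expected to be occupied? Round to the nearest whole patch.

90

p* = 1 − e/c = 1 − 0.598/0.932 = 0.3584.
Expected occupied patches = N × p* = 251 × 0.3584 = 89.95 ≈ 90.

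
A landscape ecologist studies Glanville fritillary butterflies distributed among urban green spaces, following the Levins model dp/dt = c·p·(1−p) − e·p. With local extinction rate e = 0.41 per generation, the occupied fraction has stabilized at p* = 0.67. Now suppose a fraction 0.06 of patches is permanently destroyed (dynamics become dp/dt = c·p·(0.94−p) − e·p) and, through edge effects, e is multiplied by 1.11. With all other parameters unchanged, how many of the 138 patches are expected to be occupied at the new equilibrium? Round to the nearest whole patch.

Balance c(1−p*) = e gives c = e/(1 − 0.67000) = 0.41/0.33000 = 1.24242.
New p* = 0.94 − e/c = 0.94 − 0.45510/1.24242 = 0.57370.
Expected occupied = 138 × 0.57370 = 79.17 ≈ 79.

79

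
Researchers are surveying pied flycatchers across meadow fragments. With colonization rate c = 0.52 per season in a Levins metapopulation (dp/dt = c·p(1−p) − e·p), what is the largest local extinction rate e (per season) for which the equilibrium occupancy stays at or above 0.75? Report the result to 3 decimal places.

1 − e/c ≥ 0.75 ⇒ e ≤ c(1 − 0.75) = 0.52 × 0.2500.
e_max = 0.1300.

0.130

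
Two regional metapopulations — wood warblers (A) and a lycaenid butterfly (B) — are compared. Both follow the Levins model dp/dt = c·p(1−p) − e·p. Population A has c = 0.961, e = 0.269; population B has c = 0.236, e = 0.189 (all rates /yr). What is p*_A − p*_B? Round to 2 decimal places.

A: p*_A = 1 − 0.269/0.961 = 0.7201.
B: p*_B = 1 − 0.189/0.236 = 0.1992.
p*_A − p*_B = 0.7201 − 0.1992 = 0.5209.

0.52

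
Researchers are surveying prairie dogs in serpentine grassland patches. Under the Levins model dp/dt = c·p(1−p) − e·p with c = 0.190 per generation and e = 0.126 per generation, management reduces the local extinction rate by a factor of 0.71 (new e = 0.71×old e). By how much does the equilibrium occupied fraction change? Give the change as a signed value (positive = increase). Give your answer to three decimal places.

Before: p* = 1 − 0.126/0.190 = 0.3368.
After the change, c = 0.19, e = 0.08946, so p* = 1 − 0.08946/0.19 = 0.5292.
Δp* = 0.5292 − 0.3368 = +0.1923.

0.192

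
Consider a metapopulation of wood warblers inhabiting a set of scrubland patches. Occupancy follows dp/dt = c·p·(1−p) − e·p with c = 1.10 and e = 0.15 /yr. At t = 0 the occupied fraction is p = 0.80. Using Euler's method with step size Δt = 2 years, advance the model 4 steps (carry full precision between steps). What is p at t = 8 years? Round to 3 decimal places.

0.826

Update rule: p ← p + [c·p·(1−p) − e·p]·Δt with Δt = 2.
t = 2: p = 0.80000 + (+0.11200) = 0.91200
t = 4: p = 0.91200 + (-0.09704) = 0.81496
t = 6: p = 0.81496 + (+0.08727) = 0.90223
t = 8: p = 0.90223 + (-0.07661) = 0.82563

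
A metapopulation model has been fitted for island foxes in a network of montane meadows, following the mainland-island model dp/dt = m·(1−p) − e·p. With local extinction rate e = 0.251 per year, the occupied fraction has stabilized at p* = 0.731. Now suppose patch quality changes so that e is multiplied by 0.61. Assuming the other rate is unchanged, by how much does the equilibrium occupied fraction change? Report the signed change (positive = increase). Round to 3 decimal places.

0.086

Balance m(1−p*) = e·p* gives m = e·p*/(1−p*) = 0.251×0.73100/0.26900 = 0.68209.
New p* = m/(m+e) = 0.68209/(0.68209+0.15311) = 0.81668.
Δp* = 0.81668 − 0.73100 = +0.08568.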